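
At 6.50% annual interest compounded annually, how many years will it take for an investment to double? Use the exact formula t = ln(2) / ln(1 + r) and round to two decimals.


Doubling condition: (1 + r)^t = 2
Take ln of both sides: t × ln(1 + r) = ln(2)
t = ln(2) / ln(1 + r)
t = 0.693147 / 0.062975
t = 11.01

t = ln(2) / ln(1 + r) = 11.01 years


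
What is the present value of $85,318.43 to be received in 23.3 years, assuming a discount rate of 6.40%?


Present value formula: PV = FV / (1 + r)^t
PV = $85,318.43 / (1 + 0.064)^23.3
PV = $85,318.43 / 4.2436537
PV = $20,104.95

PV = FV / (1 + r)^t = $20,104.95


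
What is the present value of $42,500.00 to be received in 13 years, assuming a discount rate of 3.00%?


Present value formula: PV = FV / (1 + r)^t
PV = $42,500.00 / (1 + 0.03)^13
PV = $42,500.00 / 1.468534
PV = $28,940.43

PV = FV / (1 + r)^t = $28,940.43


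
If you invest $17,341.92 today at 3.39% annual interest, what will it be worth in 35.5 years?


Future value formula: FV = PV × (1 + r)^t
FV = $17,341.92 × (1 + 0.0339)^35.5
FV = $17,341.92 × 3.2657881
FV = $56,635.04

FV = PV × (1 + r)^t = $56,635.04


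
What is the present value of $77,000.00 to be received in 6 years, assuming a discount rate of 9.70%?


Present value formula: PV = FV / (1 + r)^t
PV = $77,000.00 / (1 + 0.097)^6
PV = $77,000.00 / 1.7427688
PV = $44,182.57

PV = FV / (1 + r)^t = $44,182.57


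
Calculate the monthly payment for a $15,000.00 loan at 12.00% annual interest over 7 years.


Loan payment formula: PMT = PV × r / (1 − (1 + r)^(−n))
Monthly rate r = 0.12/12 = 0.01, n = 84 months
Denominator: 1 − (1 + 0.12/12)^(−84) = 0.566485
PMT = $15,000.00 × (0.12/12) / 0.566485
PMT = $264.79 per month

PMT = PV × r / (1-(1+r)^(-n)) = $264.79/month


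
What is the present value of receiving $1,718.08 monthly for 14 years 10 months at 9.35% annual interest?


Present value of an ordinary annuity: PV = PMT × (1 − (1 + r)^(−n)) / r
Monthly rate r = 0.0935/12 ≈ 0.00779167, n = 178
PV = $1,718.08 × (1 − (1 + 0.0935/12)^(−178)) / (0.0935/12)
PV = $1,718.08 × 96.103819
PV = $165,114.05

PV = PMT × (1-(1+r)^(-n))/r = $165,114.05


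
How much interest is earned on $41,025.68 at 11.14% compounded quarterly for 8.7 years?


Compound interest earned = final amount − principal.
A = P(1 + r/n)^(nt) = $41,025.68 × (1 + 0.1114/4)^(4 × 8.7) = $106,711.38
Interest = A − P = $106,711.38 − $41,025.68 = $65,685.70

Interest = A - P = $65,685.70


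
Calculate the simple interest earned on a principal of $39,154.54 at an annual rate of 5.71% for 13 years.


Simple interest formula: I = P × r × t
I = $39,154.54 × 0.0571 × 13
I = $29,064.42

I = P × r × t = $29,064.42


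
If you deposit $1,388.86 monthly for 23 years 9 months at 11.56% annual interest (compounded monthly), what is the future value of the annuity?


Future value of an ordinary annuity: FV = PMT × ((1 + r)^n − 1) / r
Monthly rate r = 0.1156/12 ≈ 0.00963333, n = 285
FV = $1,388.86 × ((1 + 0.1156/12)^285 − 1) / (0.1156/12)
FV = $1,388.86 × 1491.603928
FV = $2,071,629.03

FV = PMT × ((1+r)^n - 1)/r = $2,071,629.03


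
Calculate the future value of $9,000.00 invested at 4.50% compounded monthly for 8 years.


Compound interest formula: A = P(1 + r/n)^(nt)
A = $9,000.00 × (1 + 0.045/12)^(12 × 8)
Growth factor: (1 + 0.045/12)^96 = 1.4323647
A = $9,000.00 × 1.4323647
A = $12,891.28

A = P(1 + r/n)^(nt) = $12,891.28


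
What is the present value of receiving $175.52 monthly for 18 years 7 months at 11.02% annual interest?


Present value of an ordinary annuity: PV = PMT × (1 − (1 + r)^(−n)) / r
Monthly rate r = 0.1102/12 ≈ 0.00918333, n = 223
PV = $175.52 × (1 − (1 + 0.1102/12)^(−223)) / (0.1102/12)
PV = $175.52 × 94.712990
PV = $16,624.02

PV = PMT × (1-(1+r)^(-n))/r = $16,624.02


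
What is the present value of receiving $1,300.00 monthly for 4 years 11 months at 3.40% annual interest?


Present value of an ordinary annuity: PV = PMT × (1 − (1 + r)^(−n)) / r
Monthly rate r = 0.034/12 ≈ 0.00283333, n = 59
PV = $1,300.00 × (1 − (1 + 0.034/12)^(−59)) / (0.034/12)
PV = $1,300.00 × 54.261671
PV = $70,540.17

PV = PMT × (1-(1+r)^(-n))/r = $70,540.17


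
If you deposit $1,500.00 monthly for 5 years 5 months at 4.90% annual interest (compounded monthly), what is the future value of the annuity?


Future value of an ordinary annuity: FV = PMT × ((1 + r)^n − 1) / r
Monthly rate r = 0.049/12 ≈ 0.00408333, n = 65
FV = $1,500.00 × ((1 + 0.049/12)^65 − 1) / (0.049/12)
FV = $1,500.00 × 74.270126
FV = $111,405.19

FV = PMT × ((1+r)^n - 1)/r = $111,405.19


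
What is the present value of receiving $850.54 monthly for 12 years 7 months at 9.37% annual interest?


Present value of an ordinary annuity: PV = PMT × (1 − (1 + r)^(−n)) / r
Monthly rate r = 0.0937/12 ≈ 0.00780833, n = 151
PV = $850.54 × (1 − (1 + 0.0937/12)^(−151)) / (0.0937/12)
PV = $850.54 × 88.497766
PV = $75,270.89

PV = PMT × (1-(1+r)^(-n))/r = $75,270.89


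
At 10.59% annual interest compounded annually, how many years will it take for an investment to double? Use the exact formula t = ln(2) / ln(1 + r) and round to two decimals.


Doubling condition: (1 + r)^t = 2
Take ln of both sides: t × ln(1 + r) = ln(2)
t = ln(2) / ln(1 + r)
t = 0.693147 / 0.100659
t = 6.89

t = ln(2) / ln(1 + r) = 6.89 years


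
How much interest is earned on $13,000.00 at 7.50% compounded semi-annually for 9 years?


Compound interest earned = final amount − principal.
A = P(1 + r/n)^(nt) = $13,000.00 × (1 + 0.075/2)^(2 × 9) = $25,219.08
Interest = A − P = $25,219.08 − $13,000.00 = $12,219.08

Interest = A - P = $12,219.08


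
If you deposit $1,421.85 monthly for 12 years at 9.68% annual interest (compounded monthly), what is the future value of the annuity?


Future value of an ordinary annuity: FV = PMT × ((1 + r)^n − 1) / r
Monthly rate r = 0.0968/12 ≈ 0.00806667, n = 144
FV = $1,421.85 × ((1 + 0.0968/12)^144 − 1) / (0.0968/12)
FV = $1,421.85 × 270.271086
FV = $384,284.94

FV = PMT × ((1+r)^n - 1)/r = $384,284.94


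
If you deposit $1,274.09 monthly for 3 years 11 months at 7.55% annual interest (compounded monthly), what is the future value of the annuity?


Future value of an ordinary annuity: FV = PMT × ((1 + r)^n − 1) / r
Monthly rate r = 0.0755/12 ≈ 0.00629167, n = 47
FV = $1,274.09 × ((1 + 0.0755/12)^47 − 1) / (0.0755/12)
FV = $1,274.09 × 54.490100
FV = $69,425.29

FV = PMT × ((1+r)^n - 1)/r = $69,425.29


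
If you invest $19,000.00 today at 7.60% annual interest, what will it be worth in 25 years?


Future value formula: FV = PV × (1 + r)^t
FV = $19,000.00 × (1 + 0.076)^25
FV = $19,000.00 × 6.241756
FV = $118,593.36

FV = PV × (1 + r)^t = $118,593.36


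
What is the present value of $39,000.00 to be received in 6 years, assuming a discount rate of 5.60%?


Present value formula: PV = FV / (1 + r)^t
PV = $39,000.00 / (1 + 0.056)^6
PV = $39,000.00 / 1.386703
PV = $28,124.26

PV = FV / (1 + r)^t = $28,124.26


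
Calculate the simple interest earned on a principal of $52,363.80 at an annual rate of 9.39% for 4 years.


Simple interest formula: I = P × r × t
I = $52,363.80 × 0.0939 × 4
I = $19,667.84

I = P × r × t = $19,667.84


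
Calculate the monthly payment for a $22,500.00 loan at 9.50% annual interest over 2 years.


Loan payment formula: PMT = PV × r / (1 − (1 + r)^(−n))
Monthly rate r = 0.095/12 ≈ 0.00791667, n = 24 months
Denominator: 1 − (1 + 0.095/12)^(−24) = 0.172422
PMT = $22,500.00 × (0.095/12) / 0.172422
PMT = $1,033.08 per month

PMT = PV × r / (1-(1+r)^(-n)) = $1,033.08/month


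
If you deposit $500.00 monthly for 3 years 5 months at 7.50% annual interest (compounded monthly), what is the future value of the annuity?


Future value of an ordinary annuity: FV = PMT × ((1 + r)^n − 1) / r
Monthly rate r = 0.075/12 = 0.00625, n = 41
FV = $500.00 × ((1 + 0.075/12)^41 − 1) / (0.075/12)
FV = $500.00 × 46.567318
FV = $23,283.66

FV = PMT × ((1+r)^n - 1)/r = $23,283.66


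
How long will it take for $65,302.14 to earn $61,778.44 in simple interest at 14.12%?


Rearrange the simple interest formula for t:
I = P × r × t  ⇒  t = I / (P × r)
t = $61,778.44 / ($65,302.14 × 0.1412)
t = 6.7

t = I/(P×r) = 6.7 years


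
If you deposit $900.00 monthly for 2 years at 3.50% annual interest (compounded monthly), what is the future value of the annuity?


Future value of an ordinary annuity: FV = PMT × ((1 + r)^n − 1) / r
Monthly rate r = 0.035/12 ≈ 0.00291667, n = 24
FV = $900.00 × ((1 + 0.035/12)^24 − 1) / (0.035/12)
FV = $900.00 × 24.822485
FV = $22,340.24

FV = PMT × ((1+r)^n - 1)/r = $22,340.24


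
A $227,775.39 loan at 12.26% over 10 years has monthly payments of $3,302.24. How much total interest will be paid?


Total paid over the life of the loan = PMT × n.
Total paid = $3,302.24 × 120 = $396,268.80
Total interest = total paid − principal = $396,268.80 − $227,775.39 = $168,493.41

Total interest = (PMT × n) - PV = $168,493.41


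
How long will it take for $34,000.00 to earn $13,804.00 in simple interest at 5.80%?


Rearrange the simple interest formula for t:
I = P × r × t  ⇒  t = I / (P × r)
t = $13,804.00 / ($34,000.00 × 0.058)
t = 7

t = I/(P×r) = 7 years


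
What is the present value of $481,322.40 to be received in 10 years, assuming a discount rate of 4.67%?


Present value formula: PV = FV / (1 + r)^t
PV = $481,322.40 / (1 + 0.0467)^10
PV = $481,322.40 / 1.5784188
PV = $304,939.60

PV = FV / (1 + r)^t = $304,939.60


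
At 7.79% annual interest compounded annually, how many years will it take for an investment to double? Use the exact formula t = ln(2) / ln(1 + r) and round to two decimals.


Doubling condition: (1 + r)^t = 2
Take ln of both sides: t × ln(1 + r) = ln(2)
t = ln(2) / ln(1 + r)
t = 0.693147 / 0.075015
t = 9.24

t = ln(2) / ln(1 + r) = 9.24 years


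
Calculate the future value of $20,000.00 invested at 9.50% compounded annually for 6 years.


Compound interest formula: A = P(1 + r/n)^(nt)
A = $20,000.00 × (1 + 0.095/1)^(1 × 6)
Growth factor: (1 + 0.095/1)^6 = 1.7237914
A = $20,000.00 × 1.7237914
A = $34,475.83

A = P(1 + r/n)^(nt) = $34,475.83


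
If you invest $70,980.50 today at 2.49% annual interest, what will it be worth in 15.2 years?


Future value formula: FV = PV × (1 + r)^t
FV = $70,980.50 × (1 + 0.0249)^15.2
FV = $70,980.50 × 1.45331145
FV = $103,156.77

FV = PV × (1 + r)^t = $103,156.77


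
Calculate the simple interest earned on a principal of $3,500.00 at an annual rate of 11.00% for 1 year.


Simple interest formula: I = P × r × t
I = $3,500.00 × 0.11 × 1
I = $385.00

I = P × r × t = $385.00


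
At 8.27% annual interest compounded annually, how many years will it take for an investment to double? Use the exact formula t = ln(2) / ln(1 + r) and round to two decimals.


Doubling condition: (1 + r)^t = 2
Take ln of both sides: t × ln(1 + r) = ln(2)
t = ln(2) / ln(1 + r)
t = 0.693147 / 0.079458
t = 8.72

t = ln(2) / ln(1 + r) = 8.72 years


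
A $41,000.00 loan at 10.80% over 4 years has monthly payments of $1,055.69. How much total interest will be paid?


Total paid over the life of the loan = PMT × n.
Total paid = $1,055.69 × 48 = $50,673.12
Total interest = total paid − principal = $50,673.12 − $41,000.00 = $9,673.12

Total interest = (PMT × n) - PV = $9,673.12


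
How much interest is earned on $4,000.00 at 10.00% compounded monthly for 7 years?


Compound interest earned = final amount − principal.
A = P(1 + r/n)^(nt) = $4,000.00 × (1 + 0.1/12)^(12 × 7) = $8,031.68
Interest = A − P = $8,031.68 − $4,000.00 = $4,031.68

Interest = A - P = $4,031.68


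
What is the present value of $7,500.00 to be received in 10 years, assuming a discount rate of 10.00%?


Present value formula: PV = FV / (1 + r)^t
PV = $7,500.00 / (1 + 0.1)^10
PV = $7,500.00 / 2.5937425
PV = $2,891.57

PV = FV / (1 + r)^t = $2,891.57


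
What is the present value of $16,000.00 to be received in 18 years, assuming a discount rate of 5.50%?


Present value formula: PV = FV / (1 + r)^t
PV = $16,000.00 / (1 + 0.055)^18
PV = $16,000.00 / 2.6214663
PV = $6,103.45

PV = FV / (1 + r)^t = $6,103.45


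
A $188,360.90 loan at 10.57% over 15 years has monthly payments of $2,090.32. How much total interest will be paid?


Total paid over the life of the loan = PMT × n.
Total paid = $2,090.32 × 180 = $376,257.60
Total interest = total paid − principal = $376,257.60 − $188,360.90 = $187,896.70

Total interest = (PMT × n) - PV = $187,896.70


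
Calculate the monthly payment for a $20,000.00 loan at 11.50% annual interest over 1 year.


Loan payment formula: PMT = PV × r / (1 − (1 + r)^(−n))
Monthly rate r = 0.115/12 ≈ 0.00958333, n = 12 months
Denominator: 1 − (1 + 0.115/12)^(−12) = 0.108146
PMT = $20,000.00 × (0.115/12) / 0.108146
PMT = $1,772.30 per month

PMT = PV × r / (1-(1+r)^(-n)) = $1,772.30/month


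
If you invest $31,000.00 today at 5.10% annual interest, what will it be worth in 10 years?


Future value formula: FV = PV × (1 + r)^t
FV = $31,000.00 × (1 + 0.051)^10
FV = $31,000.00 × 1.6444746
FV = $50,978.71

FV = PV × (1 + r)^t = $50,978.71


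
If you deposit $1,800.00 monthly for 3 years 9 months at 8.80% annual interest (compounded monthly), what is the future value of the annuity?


Future value of an ordinary annuity: FV = PMT × ((1 + r)^n − 1) / r
Monthly rate r = 0.088/12 ≈ 0.00733333, n = 45
FV = $1,800.00 × ((1 + 0.088/12)^45 − 1) / (0.088/12)
FV = $1,800.00 × 53.085579
FV = $95,554.04

FV = PMT × ((1+r)^n - 1)/r = $95,554.04


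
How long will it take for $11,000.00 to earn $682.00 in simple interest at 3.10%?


Rearrange the simple interest formula for t:
I = P × r × t  ⇒  t = I / (P × r)
t = $682.00 / ($11,000.00 × 0.031)
t = 2

t = I/(P×r) = 2 years


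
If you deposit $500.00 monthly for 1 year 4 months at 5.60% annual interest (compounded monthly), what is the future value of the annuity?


Future value of an ordinary annuity: FV = PMT × ((1 + r)^n − 1) / r
Monthly rate r = 0.056/12 ≈ 0.00466667, n = 16
FV = $500.00 × ((1 + 0.056/12)^16 − 1) / (0.056/12)
FV = $500.00 × 16.572383
FV = $8,286.19

FV = PMT × ((1+r)^n - 1)/r = $8,286.19


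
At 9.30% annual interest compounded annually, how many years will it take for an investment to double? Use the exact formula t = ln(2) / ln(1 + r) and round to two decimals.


Doubling condition: (1 + r)^t = 2
Take ln of both sides: t × ln(1 + r) = ln(2)
t = ln(2) / ln(1 + r)
t = 0.693147 / 0.088926
t = 7.79

t = ln(2) / ln(1 + r) = 7.79 years


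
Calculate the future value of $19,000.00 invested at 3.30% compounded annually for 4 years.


Compound interest formula: A = P(1 + r/n)^(nt)
A = $19,000.00 × (1 + 0.033/1)^(1 × 4)
Growth factor: (1 + 0.033/1)^4 = 1.138679
A = $19,000.00 × 1.138679
A = $21,634.90

A = P(1 + r/n)^(nt) = $21,634.90


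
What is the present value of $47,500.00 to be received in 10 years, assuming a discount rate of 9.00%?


Present value formula: PV = FV / (1 + r)^t
PV = $47,500.00 / (1 + 0.09)^10
PV = $47,500.00 / 2.367364
PV = $20,064.51

PV = FV / (1 + r)^t = $20,064.51


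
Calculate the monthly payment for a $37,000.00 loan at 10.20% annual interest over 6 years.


Loan payment formula: PMT = PV × r / (1 − (1 + r)^(−n))
Monthly rate r = 0.102/12 = 0.0085, n = 72 months
Denominator: 1 − (1 + 0.102/12)^(−72) = 0.456330
PMT = $37,000.00 × (0.102/12) / 0.456330
PMT = $689.19 per month

PMT = PV × r / (1-(1+r)^(-n)) = $689.19/month


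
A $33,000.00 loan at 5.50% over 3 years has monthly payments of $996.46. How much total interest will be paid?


Total paid over the life of the loan = PMT × n.
Total paid = $996.46 × 36 = $35,872.56
Total interest = total paid − principal = $35,872.56 − $33,000.00 = $2,872.56

Total interest = (PMT × n) - PV = $2,872.56


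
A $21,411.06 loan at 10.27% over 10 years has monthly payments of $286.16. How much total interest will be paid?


Total paid over the life of the loan = PMT × n.
Total paid = $286.16 × 120 = $34,339.20
Total interest = total paid − principal = $34,339.20 − $21,411.06 = $12,928.14

Total interest = (PMT × n) - PV = $12,928.14


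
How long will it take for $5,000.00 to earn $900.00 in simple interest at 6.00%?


Rearrange the simple interest formula for t:
I = P × r × t  ⇒  t = I / (P × r)
t = $900.00 / ($5,000.00 × 0.06)
t = 3

t = I/(P×r) = 3 years


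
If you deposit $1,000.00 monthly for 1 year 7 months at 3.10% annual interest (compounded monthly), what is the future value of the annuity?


Future value of an ordinary annuity: FV = PMT × ((1 + r)^n − 1) / r
Monthly rate r = 0.031/12 ≈ 0.00258333, n = 19
FV = $1,000.00 × ((1 + 0.031/12)^19 − 1) / (0.031/12)
FV = $1,000.00 × 19.448284
FV = $19,448.28

FV = PMT × ((1+r)^n - 1)/r = $19,448.28


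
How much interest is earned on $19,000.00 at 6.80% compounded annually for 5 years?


Compound interest earned = final amount − principal.
A = P(1 + r/n)^(nt) = $19,000.00 × (1 + 0.068/1)^(1 × 5) = $26,400.36
Interest = A − P = $26,400.36 − $19,000.00 = $7,400.36

Interest = A - P = $7,400.36


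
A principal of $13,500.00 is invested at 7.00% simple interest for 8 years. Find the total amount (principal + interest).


Total amount formula: A = P(1 + rt) = P + P·r·t
Interest: I = P × r × t = $13,500.00 × 0.07 × 8 = $7,560.00
A = P + I = $13,500.00 + $7,560.00 = $21,060.00

A = P + I = P(1 + rt) = $21,060.00


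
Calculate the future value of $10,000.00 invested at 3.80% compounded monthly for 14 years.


Compound interest formula: A = P(1 + r/n)^(nt)
A = $10,000.00 × (1 + 0.038/12)^(12 × 14)
Growth factor: (1 + 0.038/12)^168 = 1.700903
A = $10,000.00 × 1.700903
A = $17,009.03

A = P(1 + r/n)^(nt) = $17,009.03


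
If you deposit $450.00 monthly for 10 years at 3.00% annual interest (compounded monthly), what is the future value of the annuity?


Future value of an ordinary annuity: FV = PMT × ((1 + r)^n − 1) / r
Monthly rate r = 0.03/12 = 0.0025, n = 120
FV = $450.00 × ((1 + 0.03/12)^120 − 1) / (0.03/12)
FV = $450.00 × 139.741419
FV = $62,883.64

FV = PMT × ((1+r)^n - 1)/r = $62,883.64


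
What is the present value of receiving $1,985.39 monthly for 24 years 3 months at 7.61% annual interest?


Present value of an ordinary annuity: PV = PMT × (1 − (1 + r)^(−n)) / r
Monthly rate r = 0.0761/12 ≈ 0.00634167, n = 291
PV = $1,985.39 × (1 − (1 + 0.0761/12)^(−291)) / (0.0761/12)
PV = $1,985.39 × 132.633703
PV = $263,329.63

PV = PMT × (1-(1+r)^(-n))/r = $263,329.63


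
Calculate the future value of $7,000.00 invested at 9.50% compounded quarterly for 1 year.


Compound interest formula: A = P(1 + r/n)^(nt)
A = $7,000.00 × (1 + 0.095/4)^(4 × 1)
Growth factor: (1 + 0.095/4)^4 = 1.098438
A = $7,000.00 × 1.098438
A = $7,689.07

A = P(1 + r/n)^(nt) = $7,689.07


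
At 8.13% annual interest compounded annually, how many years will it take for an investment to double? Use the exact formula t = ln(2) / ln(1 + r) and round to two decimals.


Doubling condition: (1 + r)^t = 2
Take ln of both sides: t × ln(1 + r) = ln(2)
t = ln(2) / ln(1 + r)
t = 0.693147 / 0.078164
t = 8.87

t = ln(2) / ln(1 + r) = 8.87 years


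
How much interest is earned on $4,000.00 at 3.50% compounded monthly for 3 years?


Compound interest earned = final amount − principal.
A = P(1 + r/n)^(nt) = $4,000.00 × (1 + 0.035/12)^(12 × 3) = $4,442.16
Interest = A − P = $4,442.16 − $4,000.00 = $442.16

Interest = A - P = $442.16


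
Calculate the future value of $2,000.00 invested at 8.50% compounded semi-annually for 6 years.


Compound interest formula: A = P(1 + r/n)^(nt)
A = $2,000.00 × (1 + 0.085/2)^(2 × 6)
Growth factor: (1 + 0.085/2)^12 = 1.647831
A = $2,000.00 × 1.647831
A = $3,295.66

A = P(1 + r/n)^(nt) = $3,295.66


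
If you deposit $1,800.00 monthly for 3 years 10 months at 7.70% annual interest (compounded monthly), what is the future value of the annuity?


Future value of an ordinary annuity: FV = PMT × ((1 + r)^n − 1) / r
Monthly rate r = 0.077/12 ≈ 0.00641667, n = 46
FV = $1,800.00 × ((1 + 0.077/12)^46 − 1) / (0.077/12)
FV = $1,800.00 × 53.311808
FV = $95,961.25

FV = PMT × ((1+r)^n - 1)/r = $95,961.25


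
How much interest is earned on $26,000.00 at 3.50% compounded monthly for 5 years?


Compound interest earned = final amount − principal.
A = P(1 + r/n)^(nt) = $26,000.00 × (1 + 0.035/12)^(12 × 5) = $30,964.51
Interest = A − P = $30,964.51 − $26,000.00 = $4,964.51

Interest = A - P = $4,964.51


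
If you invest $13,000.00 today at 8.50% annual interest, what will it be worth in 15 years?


Future value formula: FV = PV × (1 + r)^t
FV = $13,000.00 × (1 + 0.085)^15
FV = $13,000.00 × 3.399743
FV = $44,196.66

FV = PV × (1 + r)^t = $44,196.66


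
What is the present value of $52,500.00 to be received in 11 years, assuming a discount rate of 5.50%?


Present value formula: PV = FV / (1 + r)^t
PV = $52,500.00 / (1 + 0.055)^11
PV = $52,500.00 / 1.8020924
PV = $29,132.80

PV = FV / (1 + r)^t = $29,132.80


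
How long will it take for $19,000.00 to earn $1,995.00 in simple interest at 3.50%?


Rearrange the simple interest formula for t:
I = P × r × t  ⇒  t = I / (P × r)
t = $1,995.00 / ($19,000.00 × 0.035)
t = 3

t = I/(P×r) = 3 years


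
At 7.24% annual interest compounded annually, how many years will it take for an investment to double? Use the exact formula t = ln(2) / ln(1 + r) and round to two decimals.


Doubling condition: (1 + r)^t = 2
Take ln of both sides: t × ln(1 + r) = ln(2)
t = ln(2) / ln(1 + r)
t = 0.693147 / 0.069899
t = 9.92

t = ln(2) / ln(1 + r) = 9.92 years


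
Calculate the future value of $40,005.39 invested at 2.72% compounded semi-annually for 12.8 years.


Compound interest formula: A = P(1 + r/n)^(nt)
A = $40,005.39 × (1 + 0.0272/2)^(2 × 12.8)
Growth factor: (1 + 0.0272/2)^25.6 = 1.4131394
A = $40,005.39 × 1.4131394
A = $56,533.19

A = P(1 + r/n)^(nt) = $56,533.19


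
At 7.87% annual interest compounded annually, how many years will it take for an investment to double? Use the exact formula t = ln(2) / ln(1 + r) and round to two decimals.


Doubling condition: (1 + r)^t = 2
Take ln of both sides: t × ln(1 + r) = ln(2)
t = ln(2) / ln(1 + r)
t = 0.693147 / 0.075757
t = 9.15

t = ln(2) / ln(1 + r) = 9.15 years


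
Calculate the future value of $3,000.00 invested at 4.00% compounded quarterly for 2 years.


Compound interest formula: A = P(1 + r/n)^(nt)
A = $3,000.00 × (1 + 0.04/4)^(4 × 2)
Growth factor: (1 + 0.04/4)^8 = 1.082857
A = $3,000.00 × 1.082857
A = $3,248.57

A = P(1 + r/n)^(nt) = $3,248.57


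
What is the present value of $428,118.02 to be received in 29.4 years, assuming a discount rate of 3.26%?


Present value formula: PV = FV / (1 + r)^t
PV = $428,118.02 / (1 + 0.0326)^29.4
PV = $428,118.02 / 2.5680552
PV = $166,709.04

PV = FV / (1 + r)^t = $166,709.04


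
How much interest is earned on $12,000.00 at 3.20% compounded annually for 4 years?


Compound interest earned = final amount − principal.
A = P(1 + r/n)^(nt) = $12,000.00 × (1 + 0.032/1)^(1 × 4) = $13,611.31
Interest = A − P = $13,611.31 − $12,000.00 = $1,611.31

Interest = A - P = $1,611.31


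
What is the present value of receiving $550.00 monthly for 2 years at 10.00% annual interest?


Present value of an ordinary annuity: PV = PMT × (1 − (1 + r)^(−n)) / r
Monthly rate r = 0.1/12 ≈ 0.00833333, n = 24
PV = $550.00 × (1 − (1 + 0.1/12)^(−24)) / (0.1/12)
PV = $550.00 × 21.670855
PV = $11,918.97

PV = PMT × (1-(1+r)^(-n))/r = $11,918.97


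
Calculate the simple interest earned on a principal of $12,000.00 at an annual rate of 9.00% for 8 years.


Simple interest formula: I = P × r × t
I = $12,000.00 × 0.09 × 8
I = $8,640.00

I = P × r × t = $8,640.00


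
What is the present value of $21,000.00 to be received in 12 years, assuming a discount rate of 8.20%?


Present value formula: PV = FV / (1 + r)^t
PV = $21,000.00 / (1 + 0.082)^12
PV = $21,000.00 / 2.574703
PV = $8,156.28

PV = FV / (1 + r)^t = $8,156.28


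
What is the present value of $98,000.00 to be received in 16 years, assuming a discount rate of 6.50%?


Present value formula: PV = FV / (1 + r)^t
PV = $98,000.00 / (1 + 0.065)^16
PV = $98,000.00 / 2.739011
PV = $35,779.34

PV = FV / (1 + r)^t = $35,779.34


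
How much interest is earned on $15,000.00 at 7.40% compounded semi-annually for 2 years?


Compound interest earned = final amount − principal.
A = P(1 + r/n)^(nt) = $15,000.00 × (1 + 0.074/2)^(2 × 2) = $17,346.28
Interest = A − P = $17,346.28 − $15,000.00 = $2,346.28

Interest = A - P = $2,346.28


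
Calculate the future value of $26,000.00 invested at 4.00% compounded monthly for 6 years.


Compound interest formula: A = P(1 + r/n)^(nt)
A = $26,000.00 × (1 + 0.04/12)^(12 × 6)
Growth factor: (1 + 0.04/12)^72 = 1.270742
A = $26,000.00 × 1.270742
A = $33,039.29

A = P(1 + r/n)^(nt) = $33,039.29


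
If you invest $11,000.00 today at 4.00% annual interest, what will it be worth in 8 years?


Future value formula: FV = PV × (1 + r)^t
FV = $11,000.00 × (1 + 0.04)^8
FV = $11,000.00 × 1.368569
FV = $15,054.26

FV = PV × (1 + r)^t = $15,054.26


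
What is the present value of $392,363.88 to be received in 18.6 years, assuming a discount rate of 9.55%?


Present value formula: PV = FV / (1 + r)^t
PV = $392,363.88 / (1 + 0.0955)^18.6
PV = $392,363.88 / 5.454944
PV = $71,928.12

PV = FV / (1 + r)^t = $71,928.12


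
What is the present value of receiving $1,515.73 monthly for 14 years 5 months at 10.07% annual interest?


Present value of an ordinary annuity: PV = PMT × (1 − (1 + r)^(−n)) / r
Monthly rate r = 0.1007/12 ≈ 0.00839167, n = 173
PV = $1,515.73 × (1 − (1 + 0.1007/12)^(−173)) / (0.1007/12)
PV = $1,515.73 × 91.092642
PV = $138,071.85

PV = PMT × (1-(1+r)^(-n))/r = $138,071.85


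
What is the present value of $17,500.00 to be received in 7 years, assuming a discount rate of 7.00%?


Present value formula: PV = FV / (1 + r)^t
PV = $17,500.00 / (1 + 0.07)^7
PV = $17,500.00 / 1.605781
PV = $10,898.12

PV = FV / (1 + r)^t = $10,898.12


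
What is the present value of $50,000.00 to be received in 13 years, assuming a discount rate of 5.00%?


Present value formula: PV = FV / (1 + r)^t
PV = $50,000.00 / (1 + 0.05)^13
PV = $50,000.00 / 1.885649
PV = $26,516.07

PV = FV / (1 + r)^t = $26,516.07


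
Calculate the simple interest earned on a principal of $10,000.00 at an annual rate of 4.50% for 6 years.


Simple interest formula: I = P × r × t
I = $10,000.00 × 0.045 × 6
I = $2,700.00

I = P × r × t = $2,700.00


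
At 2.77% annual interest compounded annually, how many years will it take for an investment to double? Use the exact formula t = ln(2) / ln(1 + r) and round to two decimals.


Doubling condition: (1 + r)^t = 2
Take ln of both sides: t × ln(1 + r) = ln(2)
t = ln(2) / ln(1 + r)
t = 0.693147 / 0.027323
t = 25.37

t = ln(2) / ln(1 + r) = 25.37 years


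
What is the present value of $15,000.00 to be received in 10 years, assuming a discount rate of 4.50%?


Present value formula: PV = FV / (1 + r)^t
PV = $15,000.00 / (1 + 0.045)^10
PV = $15,000.00 / 1.552969
PV = $9,658.92

PV = FV / (1 + r)^t = $9,658.92


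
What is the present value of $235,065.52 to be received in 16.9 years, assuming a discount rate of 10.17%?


Present value formula: PV = FV / (1 + r)^t
PV = $235,065.52 / (1 + 0.1017)^16.9
PV = $235,065.52 / 5.1389052
PV = $45,742.33

PV = FV / (1 + r)^t = $45,742.33


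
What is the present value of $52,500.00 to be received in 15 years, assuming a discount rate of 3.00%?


Present value formula: PV = FV / (1 + r)^t
PV = $52,500.00 / (1 + 0.03)^15
PV = $52,500.00 / 1.5579674
PV = $33,697.75

PV = FV / (1 + r)^t = $33,697.75


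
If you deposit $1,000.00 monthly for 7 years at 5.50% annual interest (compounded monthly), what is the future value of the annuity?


Future value of an ordinary annuity: FV = PMT × ((1 + r)^n − 1) / r
Monthly rate r = 0.055/12 ≈ 0.00458333, n = 84
FV = $1,000.00 × ((1 + 0.055/12)^84 − 1) / (0.055/12)
FV = $1,000.00 × 102.179391
FV = $102,179.39

FV = PMT × ((1+r)^n - 1)/r = $102,179.39


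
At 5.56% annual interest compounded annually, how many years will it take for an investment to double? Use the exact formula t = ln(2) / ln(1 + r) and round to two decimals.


Doubling condition: (1 + r)^t = 2
Take ln of both sides: t × ln(1 + r) = ln(2)
t = ln(2) / ln(1 + r)
t = 0.693147 / 0.054109
t = 12.81

t = ln(2) / ln(1 + r) = 12.81 years


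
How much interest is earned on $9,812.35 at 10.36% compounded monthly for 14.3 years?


Compound interest earned = final amount − principal.
A = P(1 + r/n)^(nt) = $9,812.35 × (1 + 0.1036/12)^(12 × 14.3) = $42,895.34
Interest = A − P = $42,895.34 − $9,812.35 = $33,082.99

Interest = A - P = $33,082.99


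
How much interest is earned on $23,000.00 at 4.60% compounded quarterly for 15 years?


Compound interest earned = final amount − principal.
A = P(1 + r/n)^(nt) = $23,000.00 × (1 + 0.046/4)^(4 × 15) = $45,675.26
Interest = A − P = $45,675.26 − $23,000.00 = $22,675.26

Interest = A - P = $22,675.26


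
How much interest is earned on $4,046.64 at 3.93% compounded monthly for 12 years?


Compound interest earned = final amount − principal.
A = P(1 + r/n)^(nt) = $4,046.64 × (1 + 0.0393/12)^(12 × 12) = $6,479.97
Interest = A − P = $6,479.97 − $4,046.64 = $2,433.33

Interest = A - P = $2,433.33


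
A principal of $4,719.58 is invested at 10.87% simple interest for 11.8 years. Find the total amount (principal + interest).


Total amount formula: A = P(1 + rt) = P + P·r·t
Interest: I = P × r × t = $4,719.58 × 0.1087 × 11.8 = $6,053.62
A = P + I = $4,719.58 + $6,053.62 = $10,773.20

A = P + I = P(1 + rt) = $10,773.20


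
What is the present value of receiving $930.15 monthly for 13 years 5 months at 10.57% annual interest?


Present value of an ordinary annuity: PV = PMT × (1 − (1 + r)^(−n)) / r
Monthly rate r = 0.1057/12 ≈ 0.00880833, n = 161
PV = $930.15 × (1 − (1 + 0.1057/12)^(−161)) / (0.1057/12)
PV = $930.15 × 85.865056
PV = $79,867.38

PV = PMT × (1-(1+r)^(-n))/r = $79,867.38


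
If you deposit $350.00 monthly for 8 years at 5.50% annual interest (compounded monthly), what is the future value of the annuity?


Future value of an ordinary annuity: FV = PMT × ((1 + r)^n − 1) / r
Monthly rate r = 0.055/12 ≈ 0.00458333, n = 96
FV = $350.00 × ((1 + 0.055/12)^96 − 1) / (0.055/12)
FV = $350.00 × 120.250282
FV = $42,087.60

FV = PMT × ((1+r)^n - 1)/r = $42,087.60


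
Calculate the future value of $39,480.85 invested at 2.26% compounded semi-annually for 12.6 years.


Compound interest formula: A = P(1 + r/n)^(nt)
A = $39,480.85 × (1 + 0.0226/2)^(2 × 12.6)
Growth factor: (1 + 0.0226/2)^25.2 = 1.3273217
A = $39,480.85 × 1.3273217
A = $52,403.79

A = P(1 + r/n)^(nt) = $52,403.79


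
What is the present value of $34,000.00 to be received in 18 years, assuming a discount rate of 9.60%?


Present value formula: PV = FV / (1 + r)^t
PV = $34,000.00 / (1 + 0.096)^18
PV = $34,000.00 / 5.207029
PV = $6,529.64

PV = FV / (1 + r)^t = $6,529.64


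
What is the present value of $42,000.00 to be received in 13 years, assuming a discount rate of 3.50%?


Present value formula: PV = FV / (1 + r)^t
PV = $42,000.00 / (1 + 0.035)^13
PV = $42,000.00 / 1.5639561
PV = $26,854.97

PV = FV / (1 + r)^t = $26,854.97


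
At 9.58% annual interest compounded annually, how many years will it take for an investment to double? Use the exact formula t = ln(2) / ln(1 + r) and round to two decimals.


Doubling condition: (1 + r)^t = 2
Take ln of both sides: t × ln(1 + r) = ln(2)
t = ln(2) / ln(1 + r)
t = 0.693147 / 0.091485
t = 7.58

t = ln(2) / ln(1 + r) = 7.58 years


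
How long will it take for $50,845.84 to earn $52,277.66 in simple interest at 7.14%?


Rearrange the simple interest formula for t:
I = P × r × t  ⇒  t = I / (P × r)
t = $52,277.66 / ($50,845.84 × 0.0714)
t = 14.4

t = I/(P×r) = 14.4 years


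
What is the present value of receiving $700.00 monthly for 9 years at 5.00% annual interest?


Present value of an ordinary annuity: PV = PMT × (1 − (1 + r)^(−n)) / r
Monthly rate r = 0.05/12 ≈ 0.00416667, n = 108
PV = $700.00 × (1 − (1 + 0.05/12)^(−108)) / (0.05/12)
PV = $700.00 × 86.826108
PV = $60,778.28

PV = PMT × (1-(1+r)^(-n))/r = $60,778.28


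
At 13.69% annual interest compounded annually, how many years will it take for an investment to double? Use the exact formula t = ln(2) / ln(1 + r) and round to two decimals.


Doubling condition: (1 + r)^t = 2
Take ln of both sides: t × ln(1 + r) = ln(2)
t = ln(2) / ln(1 + r)
t = 0.693147 / 0.128305
t = 5.40

t = ln(2) / ln(1 + r) = 5.40 years


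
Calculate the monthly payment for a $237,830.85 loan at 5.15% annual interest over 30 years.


Loan payment formula: PMT = PV × r / (1 − (1 + r)^(−n))
Monthly rate r = 0.0515/12 ≈ 0.00429167, n = 360 months
Denominator: 1 − (1 + 0.0515/12)^(−360) = 0.785982
PMT = $237,830.85 × (0.0515/12) / 0.785982
PMT = $1,298.62 per month

PMT = PV × r / (1-(1+r)^(-n)) = $1,298.62/month


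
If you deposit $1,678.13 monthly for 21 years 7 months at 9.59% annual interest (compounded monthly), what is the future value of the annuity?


Future value of an ordinary annuity: FV = PMT × ((1 + r)^n − 1) / r
Monthly rate r = 0.0959/12 ≈ 0.00799167, n = 259
FV = $1,678.13 × ((1 + 0.0959/12)^259 − 1) / (0.0959/12)
FV = $1,678.13 × 858.225127
FV = $1,440,213.33

FV = PMT × ((1+r)^n - 1)/r = $1,440,213.33


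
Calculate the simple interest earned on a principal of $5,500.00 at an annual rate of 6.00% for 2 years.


Simple interest formula: I = P × r × t
I = $5,500.00 × 0.06 × 2
I = $660.00

I = P × r × t = $660.00


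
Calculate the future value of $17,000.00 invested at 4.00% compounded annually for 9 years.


Compound interest formula: A = P(1 + r/n)^(nt)
A = $17,000.00 × (1 + 0.04/1)^(1 × 9)
Growth factor: (1 + 0.04/1)^9 = 1.423312
A = $17,000.00 × 1.423312
A = $24,196.30

A = P(1 + r/n)^(nt) = $24,196.30


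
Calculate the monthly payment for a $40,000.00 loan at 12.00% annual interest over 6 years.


Loan payment formula: PMT = PV × r / (1 − (1 + r)^(−n))
Monthly rate r = 0.12/12 = 0.01, n = 72 months
Denominator: 1 − (1 + 0.12/12)^(−72) = 0.511504
PMT = $40,000.00 × (0.12/12) / 0.511504
PMT = $782.01 per month

PMT = PV × r / (1-(1+r)^(-n)) = $782.01/month


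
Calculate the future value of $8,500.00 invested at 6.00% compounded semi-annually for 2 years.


Compound interest formula: A = P(1 + r/n)^(nt)
A = $8,500.00 × (1 + 0.06/2)^(2 × 2)
Growth factor: (1 + 0.06/2)^4 = 1.1255088
A = $8,500.00 × 1.1255088
A = $9,566.82

A = P(1 + r/n)^(nt) = $9,566.82


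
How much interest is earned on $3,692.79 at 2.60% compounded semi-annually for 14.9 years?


Compound interest earned = final amount − principal.
A = P(1 + r/n)^(nt) = $3,692.79 × (1 + 0.026/2)^(2 × 14.9) = $5,426.45
Interest = A − P = $5,426.45 − $3,692.79 = $1,733.66

Interest = A - P = $1,733.66


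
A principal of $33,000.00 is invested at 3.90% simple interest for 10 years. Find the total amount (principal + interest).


Total amount formula: A = P(1 + rt) = P + P·r·t
Interest: I = P × r × t = $33,000.00 × 0.039 × 10 = $12,870.00
A = P + I = $33,000.00 + $12,870.00 = $45,870.00

A = P + I = P(1 + rt) = $45,870.00


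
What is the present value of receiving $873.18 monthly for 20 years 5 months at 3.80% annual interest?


Present value of an ordinary annuity: PV = PMT × (1 − (1 + r)^(−n)) / r
Monthly rate r = 0.038/12 ≈ 0.00316667, n = 245
PV = $873.18 × (1 − (1 + 0.038/12)^(−245)) / (0.038/12)
PV = $873.18 × 170.246958
PV = $148,656.24

PV = PMT × (1-(1+r)^(-n))/r = $148,656.24


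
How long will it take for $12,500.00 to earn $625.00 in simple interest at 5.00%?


Rearrange the simple interest formula for t:
I = P × r × t  ⇒  t = I / (P × r)
t = $625.00 / ($12,500.00 × 0.05)
t = 1

t = I/(P×r) = 1 year


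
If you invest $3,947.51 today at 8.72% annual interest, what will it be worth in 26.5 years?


Future value formula: FV = PV × (1 + r)^t
FV = $3,947.51 × (1 + 0.0872)^26.5
FV = $3,947.51 × 9.166431
FV = $36,184.58

FV = PV × (1 + r)^t = $36,184.58


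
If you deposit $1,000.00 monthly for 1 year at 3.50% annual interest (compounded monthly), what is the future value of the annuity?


Future value of an ordinary annuity: FV = PMT × ((1 + r)^n − 1) / r
Monthly rate r = 0.035/12 ≈ 0.00291667, n = 12
FV = $1,000.00 × ((1 + 0.035/12)^12 − 1) / (0.035/12)
FV = $1,000.00 × 12.194384
FV = $12,194.38

FV = PMT × ((1+r)^n - 1)/r = $12,194.38


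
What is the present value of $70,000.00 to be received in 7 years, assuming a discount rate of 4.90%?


Present value formula: PV = FV / (1 + r)^t
PV = $70,000.00 / (1 + 0.049)^7
PV = $70,000.00 / 1.3977465
PV = $50,080.61

PV = FV / (1 + r)^t = $50,080.61


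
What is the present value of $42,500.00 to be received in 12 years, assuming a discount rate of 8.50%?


Present value formula: PV = FV / (1 + r)^t
PV = $42,500.00 / (1 + 0.085)^12
PV = $42,500.00 / 2.661686
PV = $15,967.32

PV = FV / (1 + r)^t = $15,967.32


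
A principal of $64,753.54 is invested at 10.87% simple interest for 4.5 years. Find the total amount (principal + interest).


Total amount formula: A = P(1 + rt) = P + P·r·t
Interest: I = P × r × t = $64,753.54 × 0.1087 × 4.5 = $31,674.19
A = P + I = $64,753.54 + $31,674.19 = $96,427.73

A = P + I = P(1 + rt) = $96,427.73


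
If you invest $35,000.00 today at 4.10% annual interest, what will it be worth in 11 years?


Future value formula: FV = PV × (1 + r)^t
FV = $35,000.00 × (1 + 0.041)^11
FV = $35,000.00 × 1.55581525
FV = $54,453.53

FV = PV × (1 + r)^t = $54,453.53


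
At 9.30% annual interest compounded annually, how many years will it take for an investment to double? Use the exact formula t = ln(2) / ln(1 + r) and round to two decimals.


Doubling condition: (1 + r)^t = 2
Take ln of both sides: t × ln(1 + r) = ln(2)
t = ln(2) / ln(1 + r)
t = 0.693147 / 0.088926
t = 7.79

t = ln(2) / ln(1 + r) = 7.79 years


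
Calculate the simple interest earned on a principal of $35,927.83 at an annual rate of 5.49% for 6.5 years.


Simple interest formula: I = P × r × t
I = $35,927.83 × 0.0549 × 6.5
I = $12,820.85

I = P × r × t = $12,820.85


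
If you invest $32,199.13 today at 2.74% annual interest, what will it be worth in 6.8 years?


Future value formula: FV = PV × (1 + r)^t
FV = $32,199.13 × (1 + 0.0274)^6.8
FV = $32,199.13 × 1.2017912
FV = $38,696.63

FV = PV × (1 + r)^t = $38,696.63


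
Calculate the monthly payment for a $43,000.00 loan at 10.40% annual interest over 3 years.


Loan payment formula: PMT = PV × r / (1 − (1 + r)^(−n))
Monthly rate r = 0.104/12 ≈ 0.00866667, n = 36 months
Denominator: 1 − (1 + 0.104/12)^(−36) = 0.267034
PMT = $43,000.00 × (0.104/12) / 0.267034
PMT = $1,395.58 per month

PMT = PV × r / (1-(1+r)^(-n)) = $1,395.58/month


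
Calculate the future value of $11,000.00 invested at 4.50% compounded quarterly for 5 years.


Compound interest formula: A = P(1 + r/n)^(nt)
A = $11,000.00 × (1 + 0.045/4)^(4 × 5)
Growth factor: (1 + 0.045/4)^20 = 1.250751
A = $11,000.00 × 1.250751
A = $13,758.26

A = P(1 + r/n)^(nt) = $13,758.26
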